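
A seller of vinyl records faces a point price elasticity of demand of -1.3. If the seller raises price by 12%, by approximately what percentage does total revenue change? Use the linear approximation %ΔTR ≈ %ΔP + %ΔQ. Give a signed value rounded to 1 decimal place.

%ΔQ ≈ Ed × %ΔP = (-1.3) × (+12%) = -15.6000%
%ΔTR ≈ %ΔP + %ΔQ = (+12%) + (-15.6000%) = -3.6000%

-3.6%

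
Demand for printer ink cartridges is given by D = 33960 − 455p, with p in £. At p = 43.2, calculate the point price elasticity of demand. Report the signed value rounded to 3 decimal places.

-1.374

dD/dp = −455. At p = 43.2, D = 33960 − 455(43.2) = 14304.
Ed = (dD/dp)·(p/D) = −455 × (43.2/14304) = -1.37416…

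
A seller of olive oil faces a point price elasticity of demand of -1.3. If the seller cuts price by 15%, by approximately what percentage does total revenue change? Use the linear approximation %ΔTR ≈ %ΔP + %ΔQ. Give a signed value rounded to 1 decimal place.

+4.5%

%ΔQ ≈ Ed × %ΔP = (-1.3) × (-15%) = +19.5000%
%ΔTR ≈ %ΔP + %ΔQ = (-15%) + (+19.5000%) = +4.5000%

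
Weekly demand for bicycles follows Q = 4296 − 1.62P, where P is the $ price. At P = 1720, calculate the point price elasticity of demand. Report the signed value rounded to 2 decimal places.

dQ/dP = −1.62. At P = 1720, Q = 4296 − 1.62(1720) = 1509.6.
Ed = (dQ/dP)·(P/Q) = −1.62 × (1720/1509.6) = -1.8457…

-1.85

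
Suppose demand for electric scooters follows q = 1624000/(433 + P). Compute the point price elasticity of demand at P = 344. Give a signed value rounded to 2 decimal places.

dq/dP = −1624000/(433 + P)² = -2.68995. At P = 344, q = 2090.09.
Ed = (dq/dP)·(P/q) = (-2.68995) × (344/2090.09) = -0.4427…

-0.44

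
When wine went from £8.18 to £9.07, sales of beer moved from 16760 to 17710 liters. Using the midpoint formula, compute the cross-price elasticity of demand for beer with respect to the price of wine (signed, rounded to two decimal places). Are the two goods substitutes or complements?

%ΔQ_{beer} = (17710 − 16760)/avg = 950/17235 = 0.055120…
%ΔP_{wine} = (9.07 − 8.18)/avg = 0.89/8.625 = 0.103188…
E_cross = (950/17235) / (0.89/8.625) = 0.5341…
E_cross > 0 ⇒ the goods are substitutes.

0.53; substitutes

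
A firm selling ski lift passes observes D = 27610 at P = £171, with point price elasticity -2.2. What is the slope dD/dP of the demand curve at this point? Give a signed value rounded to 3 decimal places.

-355.216

Ed = (dD/dP)·(P/D) ⇒ dD/dP = Ed·D/P = (-2.2)·27610/171 = -355.21637…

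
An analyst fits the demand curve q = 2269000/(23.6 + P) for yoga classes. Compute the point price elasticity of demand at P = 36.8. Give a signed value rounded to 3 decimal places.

-0.609

dq/dP = −2269000/(23.6 + P)² = -621.957. At P = 36.8, q = 37566.2.
Ed = (dq/dP)·(P/q) = (-621.957) × (36.8/37566.2) = -0.60927…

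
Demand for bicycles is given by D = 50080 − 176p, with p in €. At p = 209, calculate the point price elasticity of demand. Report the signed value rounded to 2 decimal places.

-2.77

dD/dp = −176. At p = 209, D = 50080 − 176(209) = 13296.
Ed = (dD/dp)·(p/D) = −176 × (209/13296) = -2.7665…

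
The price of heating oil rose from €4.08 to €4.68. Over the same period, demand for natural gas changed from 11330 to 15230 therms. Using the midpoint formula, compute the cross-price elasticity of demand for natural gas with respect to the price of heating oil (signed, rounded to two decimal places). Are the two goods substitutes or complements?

2.14; substitutes

%ΔQ_{natural gas} = (15230 − 11330)/avg = 3900/13280 = 0.293674…
%ΔP_{heating oil} = (4.68 − 4.08)/avg = 0.6/4.38 = 0.136986…
E_cross = (3900/13280) / (0.6/4.38) = 2.1438…
E_cross > 0 ⇒ the goods are substitutes.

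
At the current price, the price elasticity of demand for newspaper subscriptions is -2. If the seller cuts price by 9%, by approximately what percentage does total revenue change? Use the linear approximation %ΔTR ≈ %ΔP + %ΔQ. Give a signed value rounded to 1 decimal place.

+9.0%

%ΔQ ≈ Ed × %ΔP = (-2) × (-9%) = +18.0000%
%ΔTR ≈ %ΔP + %ΔQ = (-9%) + (+18.0000%) = +9.0000%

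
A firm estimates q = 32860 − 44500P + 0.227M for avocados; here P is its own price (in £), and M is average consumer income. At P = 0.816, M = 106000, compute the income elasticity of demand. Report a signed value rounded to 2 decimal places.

1.17

At the given values, q = 32860 − 44500(0.816) + 0.227(106000) = 20610.
∂q/∂M = 0.227.
E = (0.227) × (106000/20610) = 1.1674…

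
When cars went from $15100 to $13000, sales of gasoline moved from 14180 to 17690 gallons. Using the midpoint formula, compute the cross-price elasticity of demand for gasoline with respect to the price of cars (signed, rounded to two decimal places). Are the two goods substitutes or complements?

-1.47; complements

%ΔQ_{gasoline} = (17690 − 14180)/avg = 3510/15935 = 0.220269…
%ΔP_{cars} = (13000 − 15100)/avg = -2100/14050 = -0.149466…
E_cross = (3510/15935) / (-2100/14050) = -1.4737…
E_cross < 0 ⇒ the goods are complements.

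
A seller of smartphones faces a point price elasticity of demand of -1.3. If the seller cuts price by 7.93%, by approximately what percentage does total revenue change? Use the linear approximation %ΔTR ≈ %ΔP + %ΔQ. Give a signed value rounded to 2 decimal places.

%ΔQ ≈ Ed × %ΔP = (-1.3) × (-7.93%) = +10.3090%
%ΔTR ≈ %ΔP + %ΔQ = (-7.93%) + (+10.3090%) = +2.3790%

+2.38%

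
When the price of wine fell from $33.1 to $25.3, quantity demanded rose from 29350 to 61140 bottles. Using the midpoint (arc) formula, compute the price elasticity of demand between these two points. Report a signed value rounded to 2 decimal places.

%ΔQ = (61140 − 29350) / [(29350 + 61140)/2] = 31790/45245 = 0.702619…
%ΔP = (25.3 − 33.1) / [(33.1 + 25.3)/2] = -7.8/29.2 = -0.267123…
Arc Ed = %ΔQ / %ΔP = (31790/45245) / (-7.8/29.2) = -2.6303…

-2.63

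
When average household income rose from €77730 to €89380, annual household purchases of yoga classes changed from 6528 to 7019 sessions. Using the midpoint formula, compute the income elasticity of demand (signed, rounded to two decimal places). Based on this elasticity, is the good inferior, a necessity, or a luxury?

0.52; necessity

%ΔQ = (7019 − 6528)/[( 6528 + 7019)/2] = 491/6773.5 = 0.072488…
%ΔIncome = (89380 − 77730)/[( 77730 + 89380)/2] = 11650/83555 = 0.139429…
E_income = (491/6773.5) / (11650/83555) = 0.5198…
0 < E_income < 1 ⇒ normal good, necessity.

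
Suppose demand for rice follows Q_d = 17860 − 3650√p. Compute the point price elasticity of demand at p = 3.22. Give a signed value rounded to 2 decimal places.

-0.29

dQ_d/dp = −3650/(2√p) = -1017.03. At p = 3.22, Q_d = 11310.3.
Ed = (dQ_d/dp)·(p/Q_d) = (-1017.03) × (3.22/11310.3) = -0.2895…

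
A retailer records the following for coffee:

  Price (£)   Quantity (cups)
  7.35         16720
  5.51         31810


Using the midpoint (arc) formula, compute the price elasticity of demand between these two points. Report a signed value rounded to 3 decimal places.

-2.173

%ΔQ = (31810 − 16720) / [(16720 + 31810)/2] = 15090/24265 = 0.621883…
%ΔP = (5.51 − 7.35) / [(7.35 + 5.51)/2] = -1.84/6.43 = -0.286158…
Arc Ed = %ΔQ / %ΔP = (15090/24265) / (-1.84/6.43) = -2.17321…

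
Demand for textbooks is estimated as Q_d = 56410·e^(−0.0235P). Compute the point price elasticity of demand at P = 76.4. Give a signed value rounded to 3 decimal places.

dQ_d/dP = −0.0235·Q_d = -220.136. At P = 76.4, Q_d = 9367.5.
Ed = (dQ_d/dP)·(P/Q_d) = (-220.136) × (76.4/9367.5) = -1.7954

-1.795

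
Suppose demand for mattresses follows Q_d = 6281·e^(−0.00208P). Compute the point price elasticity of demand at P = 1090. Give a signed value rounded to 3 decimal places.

dQ_d/dP = −0.00208·Q_d = -1.3535. At P = 1090, Q_d = 650.723.
Ed = (dQ_d/dP)·(P/Q_d) = (-1.3535) × (1090/650.723) = -2.2672

-2.267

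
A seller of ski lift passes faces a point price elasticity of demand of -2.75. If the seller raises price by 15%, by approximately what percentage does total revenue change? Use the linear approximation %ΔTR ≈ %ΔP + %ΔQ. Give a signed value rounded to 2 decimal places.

%ΔQ ≈ Ed × %ΔP = (-2.75) × (+15%) = -41.2500%
%ΔTR ≈ %ΔP + %ΔQ = (+15%) + (-41.2500%) = -26.2500%

-26.25%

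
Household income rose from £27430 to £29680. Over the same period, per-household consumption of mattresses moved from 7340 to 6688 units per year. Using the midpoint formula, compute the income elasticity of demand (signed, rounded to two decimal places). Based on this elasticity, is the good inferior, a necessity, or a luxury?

-1.18; inferior

%ΔQ = (6688 − 7340)/[( 7340 + 6688)/2] = -652/7014 = -0.092956…
%ΔIncome = (29680 − 27430)/[( 27430 + 29680)/2] = 2250/28555 = 0.078795…
E_income = (-652/7014) / (2250/28555) = -1.1797…
E_income < 0 ⇒ inferior good.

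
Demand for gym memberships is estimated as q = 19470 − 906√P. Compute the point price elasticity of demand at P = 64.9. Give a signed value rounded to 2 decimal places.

-0.30

dq/dP = −906/(2√P) = -56.231. At P = 64.9, q = 12171.2.
Ed = (dq/dP)·(P/q) = (-56.231) × (64.9/12171.2) = -0.2998…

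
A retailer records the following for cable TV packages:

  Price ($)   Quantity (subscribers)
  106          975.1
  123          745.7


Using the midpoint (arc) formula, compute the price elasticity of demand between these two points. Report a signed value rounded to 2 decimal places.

-1.80

%ΔQ = (745.7 − 975.1) / [(975.1 + 745.7)/2] = -229.4/860.4 = -0.266620…
%ΔP = (123 − 106) / [(106 + 123)/2] = 17/114.5 = 0.148471…
Arc Ed = %ΔQ / %ΔP = (-229.4/860.4) / (17/114.5) = -1.7957…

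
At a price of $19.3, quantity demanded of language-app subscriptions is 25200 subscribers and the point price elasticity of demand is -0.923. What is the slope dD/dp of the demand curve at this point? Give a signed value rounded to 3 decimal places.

Ed = (dD/dp)·(p/D) ⇒ dD/dp = Ed·D/p = (-0.923)·25200/19.3 = -1205.16062…

-1205.161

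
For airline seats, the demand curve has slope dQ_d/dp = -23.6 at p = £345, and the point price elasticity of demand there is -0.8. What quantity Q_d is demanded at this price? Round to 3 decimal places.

10177.500

Ed = (dQ_d/dp)·(p/Q_d) ⇒ Q_d = (dQ_d/dp)·p/Ed = (-23.6)·345/(-0.8) = 10177.5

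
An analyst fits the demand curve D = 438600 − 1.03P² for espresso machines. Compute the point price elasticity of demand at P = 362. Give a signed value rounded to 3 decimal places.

dD/dP = −2·1.03·P = -745.72. At P = 362, D = 303624.68.
Ed = (dD/dP)·(P/D) = (-745.72) × (362/303624.68) = -0.88909…

-0.889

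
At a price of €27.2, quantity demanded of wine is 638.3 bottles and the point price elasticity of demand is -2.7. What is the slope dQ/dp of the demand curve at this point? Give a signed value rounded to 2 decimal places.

Ed = (dQ/dp)·(p/Q) ⇒ dQ/dp = Ed·Q/p = (-2.7)·638.3/27.2 = -63.3606…

-63.36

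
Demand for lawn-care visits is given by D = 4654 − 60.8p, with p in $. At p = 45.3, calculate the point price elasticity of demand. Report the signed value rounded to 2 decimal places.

-1.45

dD/dp = −60.8. At p = 45.3, D = 4654 − 60.8(45.3) = 1899.76.
Ed = (dD/dp)·(p/D) = −60.8 × (45.3/1899.76) = -1.4497…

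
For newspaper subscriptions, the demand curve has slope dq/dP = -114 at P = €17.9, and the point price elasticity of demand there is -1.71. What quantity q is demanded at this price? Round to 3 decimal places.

Ed = (dq/dP)·(P/q) ⇒ q = (dq/dP)·P/Ed = (-114)·17.9/(-1.71) = 1193.33333…

1193.333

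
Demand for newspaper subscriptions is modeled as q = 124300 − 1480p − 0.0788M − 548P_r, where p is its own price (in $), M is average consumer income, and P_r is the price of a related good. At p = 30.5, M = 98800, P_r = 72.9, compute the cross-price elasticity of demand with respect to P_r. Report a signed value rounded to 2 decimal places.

-1.27

At the given values, q = 124300 − 1480(30.5) − 0.0788(98800) − 548(72.9) = 31425.36.
∂q/∂P_r = -548.
E = (-548) × (72.9/31425.36) = -1.2712…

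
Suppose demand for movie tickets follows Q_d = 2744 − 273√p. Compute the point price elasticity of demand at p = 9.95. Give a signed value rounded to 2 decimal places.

-0.23

dQ_d/dp = −273/(2√p) = -43.2734. At p = 9.95, Q_d = 1882.86.
Ed = (dQ_d/dp)·(p/Q_d) = (-43.2734) × (9.95/1882.86) = -0.2286…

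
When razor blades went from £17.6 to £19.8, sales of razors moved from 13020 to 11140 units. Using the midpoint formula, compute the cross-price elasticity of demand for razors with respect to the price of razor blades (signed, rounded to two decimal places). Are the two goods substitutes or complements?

%ΔQ_{razors} = (11140 − 13020)/avg = -1880/12080 = -0.155629…
%ΔP_{razor blades} = (19.8 − 17.6)/avg = 2.2/18.7 = 0.117647…
E_cross = (-1880/12080) / (2.2/18.7) = -1.3228…
E_cross < 0 ⇒ the goods are complements.

-1.32; complements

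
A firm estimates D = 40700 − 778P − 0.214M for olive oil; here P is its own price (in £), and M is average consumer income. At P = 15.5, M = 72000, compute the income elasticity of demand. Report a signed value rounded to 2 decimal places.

At the given values, D = 40700 − 778(15.5) − 0.214(72000) = 13233.
∂D/∂M = -0.214.
E = (-0.214) × (72000/13233) = -1.1643…

-1.16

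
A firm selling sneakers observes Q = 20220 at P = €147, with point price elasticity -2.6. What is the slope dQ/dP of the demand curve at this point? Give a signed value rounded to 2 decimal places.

-357.63

Ed = (dQ/dP)·(P/Q) ⇒ dQ/dP = Ed·Q/P = (-2.6)·20220/147 = -357.6326…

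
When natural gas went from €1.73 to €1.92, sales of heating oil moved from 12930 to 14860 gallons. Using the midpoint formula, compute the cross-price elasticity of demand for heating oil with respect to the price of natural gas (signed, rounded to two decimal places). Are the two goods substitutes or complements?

1.33; substitutes

%ΔQ_{heating oil} = (14860 − 12930)/avg = 1930/13895 = 0.138898…
%ΔP_{natural gas} = (1.92 − 1.73)/avg = 0.19/1.825 = 0.104109…
E_cross = (1930/13895) / (0.19/1.825) = 1.3341…
E_cross > 0 ⇒ the goods are substitutes.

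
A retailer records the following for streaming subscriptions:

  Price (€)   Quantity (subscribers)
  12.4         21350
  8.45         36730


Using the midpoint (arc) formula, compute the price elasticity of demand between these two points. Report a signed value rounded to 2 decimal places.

-1.40

%ΔQ = (36730 − 21350) / [(21350 + 36730)/2] = 15380/29040 = 0.529614…
%ΔP = (8.45 − 12.4) / [(12.4 + 8.45)/2] = -3.95/10.425 = -0.378896…
Arc Ed = %ΔQ / %ΔP = (15380/29040) / (-3.95/10.425) = -1.3977…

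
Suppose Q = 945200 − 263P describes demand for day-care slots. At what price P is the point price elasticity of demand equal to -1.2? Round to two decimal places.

Ed = −263P/(945200 − 263P). Set this equal to -1.2:
263P = 1.2·(945200 − 263P) ⇒ 263P(1 + 1.2) = 1.2·945200
P = 1.2·945200 / (263·2.2) = 1960.3180…

1960.32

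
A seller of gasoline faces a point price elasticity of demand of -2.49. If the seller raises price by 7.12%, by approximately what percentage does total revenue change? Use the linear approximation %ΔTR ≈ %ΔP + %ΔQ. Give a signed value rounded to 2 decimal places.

%ΔQ ≈ Ed × %ΔP = (-2.49) × (+7.12%) = -17.7288%
%ΔTR ≈ %ΔP + %ΔQ = (+7.12%) + (-17.7288%) = -10.6088%

-10.61%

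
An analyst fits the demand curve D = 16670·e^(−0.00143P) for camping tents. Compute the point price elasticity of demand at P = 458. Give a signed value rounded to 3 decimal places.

dD/dP = −0.00143·D = -12.3833. At P = 458, D = 8659.62.
Ed = (dD/dP)·(P/D) = (-12.3833) × (458/8659.62) = -0.65494

-0.655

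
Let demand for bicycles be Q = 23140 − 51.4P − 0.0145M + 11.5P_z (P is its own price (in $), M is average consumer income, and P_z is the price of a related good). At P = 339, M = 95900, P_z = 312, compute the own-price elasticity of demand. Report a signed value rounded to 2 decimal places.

-2.20

At the given values, Q = 23140 − 51.4(339) − 0.0145(95900) + 11.5(312) = 7912.85.
∂Q/∂P = −51.4.
E = (-51.4) × (339/7912.85) = -2.2020…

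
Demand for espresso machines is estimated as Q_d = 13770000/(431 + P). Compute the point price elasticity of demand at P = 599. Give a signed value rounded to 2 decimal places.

dQ_d/dP = −13770000/(431 + P)² = -12.9795. At P = 599, Q_d = 13368.9.
Ed = (dQ_d/dP)·(P/Q_d) = (-12.9795) × (599/13368.9) = -0.5815…

-0.58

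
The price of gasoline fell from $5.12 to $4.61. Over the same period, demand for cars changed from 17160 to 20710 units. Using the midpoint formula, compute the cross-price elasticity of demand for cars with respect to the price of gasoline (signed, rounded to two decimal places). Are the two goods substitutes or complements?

%ΔQ_{cars} = (20710 − 17160)/avg = 3550/18935 = 0.187483…
%ΔP_{gasoline} = (4.61 − 5.12)/avg = -0.51/4.865 = -0.104830…
E_cross = (3550/18935) / (-0.51/4.865) = -1.7884…
E_cross < 0 ⇒ the goods are complements.

-1.79; complements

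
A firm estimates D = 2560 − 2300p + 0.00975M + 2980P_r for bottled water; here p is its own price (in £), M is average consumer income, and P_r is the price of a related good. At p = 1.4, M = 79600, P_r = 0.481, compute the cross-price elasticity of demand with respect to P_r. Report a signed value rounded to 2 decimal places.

At the given values, D = 2560 − 2300(1.4) + 0.00975(79600) + 2980(0.481) = 1549.48.
∂D/∂P_r = 2980.
E = (2980) × (0.481/1549.48) = 0.9250…

0.93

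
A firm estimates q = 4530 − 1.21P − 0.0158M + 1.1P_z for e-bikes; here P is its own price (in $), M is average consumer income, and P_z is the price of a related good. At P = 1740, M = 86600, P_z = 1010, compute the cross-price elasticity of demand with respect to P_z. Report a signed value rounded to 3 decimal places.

At the given values, q = 4530 − 1.21(1740) − 0.0158(86600) + 1.1(1010) = 2167.32.
∂q/∂P_z = 1.1.
E = (1.1) × (1010/2167.32) = 0.51261…

0.513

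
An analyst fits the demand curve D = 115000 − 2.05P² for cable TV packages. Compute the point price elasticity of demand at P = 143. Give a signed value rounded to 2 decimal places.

-1.15

dD/dP = −2·2.05·P = -586.3. At P = 143, D = 73079.55.
Ed = (dD/dP)·(P/D) = (-586.3) × (143/73079.55) = -1.1472…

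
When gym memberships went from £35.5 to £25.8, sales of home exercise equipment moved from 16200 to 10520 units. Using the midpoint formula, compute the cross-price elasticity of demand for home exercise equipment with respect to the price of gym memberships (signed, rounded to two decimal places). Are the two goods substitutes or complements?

1.34; substitutes

%ΔQ_{home exercise equipment} = (10520 − 16200)/avg = -5680/13360 = -0.425149…
%ΔP_{gym memberships} = (25.8 − 35.5)/avg = -9.7/30.65 = -0.316476…
E_cross = (-5680/13360) / (-9.7/30.65) = 1.3433…
E_cross > 0 ⇒ the goods are substitutes.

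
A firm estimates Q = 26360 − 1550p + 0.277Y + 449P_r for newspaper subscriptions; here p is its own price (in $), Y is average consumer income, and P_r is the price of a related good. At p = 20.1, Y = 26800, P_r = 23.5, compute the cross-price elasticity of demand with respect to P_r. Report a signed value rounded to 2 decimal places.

At the given values, Q = 26360 − 1550(20.1) + 0.277(26800) + 449(23.5) = 13180.1.
∂Q/∂P_r = 449.
E = (449) × (23.5/13180.1) = 0.8005…

0.80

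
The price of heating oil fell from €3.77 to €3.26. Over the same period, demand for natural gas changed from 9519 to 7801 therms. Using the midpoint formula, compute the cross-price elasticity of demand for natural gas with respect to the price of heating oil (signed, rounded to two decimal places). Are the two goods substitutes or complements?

1.37; substitutes

%ΔQ_{natural gas} = (7801 − 9519)/avg = -1718/8660 = -0.198383…
%ΔP_{heating oil} = (3.26 − 3.77)/avg = -0.51/3.515 = -0.145092…
E_cross = (-1718/8660) / (-0.51/3.515) = 1.3672…
E_cross > 0 ⇒ the goods are substitutes.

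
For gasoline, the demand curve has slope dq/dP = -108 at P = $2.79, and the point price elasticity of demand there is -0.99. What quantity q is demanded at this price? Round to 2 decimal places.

304.36

Ed = (dq/dP)·(P/q) ⇒ q = (dq/dP)·P/Ed = (-108)·2.79/(-0.99) = 304.3636…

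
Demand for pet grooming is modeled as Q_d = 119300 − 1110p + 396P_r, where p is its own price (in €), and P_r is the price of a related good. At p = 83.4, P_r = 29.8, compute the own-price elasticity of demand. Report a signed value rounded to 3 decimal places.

At the given values, Q_d = 119300 − 1110(83.4) + 396(29.8) = 38526.8.
∂Q_d/∂p = −1110.
E = (-1110) × (83.4/38526.8) = -2.40284…

-2.403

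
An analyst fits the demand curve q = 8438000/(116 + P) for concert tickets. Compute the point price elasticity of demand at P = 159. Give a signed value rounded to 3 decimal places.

-0.578

dq/dP = −8438000/(116 + P)² = -111.577. At P = 159, q = 30683.6.
Ed = (dq/dP)·(P/q) = (-111.577) × (159/30683.6) = -0.57818…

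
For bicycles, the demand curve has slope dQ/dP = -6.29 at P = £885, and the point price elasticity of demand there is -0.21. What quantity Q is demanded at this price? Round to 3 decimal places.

26507.857

Ed = (dQ/dP)·(P/Q) ⇒ Q = (dQ/dP)·P/Ed = (-6.29)·885/(-0.21) = 26507.85714…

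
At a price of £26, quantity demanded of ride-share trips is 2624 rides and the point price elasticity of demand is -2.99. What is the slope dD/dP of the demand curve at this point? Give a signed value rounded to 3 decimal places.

-301.760

Ed = (dD/dP)·(P/D) ⇒ dD/dP = Ed·D/P = (-2.99)·2624/26 = -301.76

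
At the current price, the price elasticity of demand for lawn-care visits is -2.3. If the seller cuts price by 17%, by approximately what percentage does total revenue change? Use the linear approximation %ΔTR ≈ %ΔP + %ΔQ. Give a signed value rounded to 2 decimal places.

%ΔQ ≈ Ed × %ΔP = (-2.3) × (-17%) = +39.1000%
%ΔTR ≈ %ΔP + %ΔQ = (-17%) + (+39.1000%) = +22.1000%

+22.10%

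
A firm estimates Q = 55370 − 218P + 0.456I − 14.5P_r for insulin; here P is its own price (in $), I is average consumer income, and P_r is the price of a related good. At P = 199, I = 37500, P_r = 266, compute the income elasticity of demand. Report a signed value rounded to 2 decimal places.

At the given values, Q = 55370 − 218(199) + 0.456(37500) − 14.5(266) = 25231.
∂Q/∂I = 0.456.
E = (0.456) × (37500/25231) = 0.6777…

0.68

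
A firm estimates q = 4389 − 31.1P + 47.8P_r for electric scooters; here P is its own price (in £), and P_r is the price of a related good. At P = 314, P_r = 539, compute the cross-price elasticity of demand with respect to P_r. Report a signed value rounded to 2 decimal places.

At the given values, q = 4389 − 31.1(314) + 47.8(539) = 20387.8.
∂q/∂P_r = 47.8.
E = (47.8) × (539/20387.8) = 1.2637…

1.26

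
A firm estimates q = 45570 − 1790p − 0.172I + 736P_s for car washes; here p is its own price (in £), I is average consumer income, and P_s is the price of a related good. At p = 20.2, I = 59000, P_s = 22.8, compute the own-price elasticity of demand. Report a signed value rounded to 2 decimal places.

-2.25

At the given values, q = 45570 − 1790(20.2) − 0.172(59000) + 736(22.8) = 16044.8.
∂q/∂p = −1790.
E = (-1790) × (20.2/16044.8) = -2.2535…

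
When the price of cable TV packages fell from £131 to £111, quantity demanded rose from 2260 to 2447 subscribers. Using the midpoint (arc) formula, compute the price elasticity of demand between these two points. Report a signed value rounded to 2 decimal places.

%ΔQ = (2447 − 2260) / [(2260 + 2447)/2] = 187/2353.5 = 0.079456…
%ΔP = (111 − 131) / [(131 + 111)/2] = -20/121 = -0.165289…
Arc Ed = %ΔQ / %ΔP = (187/2353.5) / (-20/121) = -0.4807…

-0.48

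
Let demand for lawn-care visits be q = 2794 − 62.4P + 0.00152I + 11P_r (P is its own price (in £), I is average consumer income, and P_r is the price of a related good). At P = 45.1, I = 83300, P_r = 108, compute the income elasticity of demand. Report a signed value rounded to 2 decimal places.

0.10

At the given values, q = 2794 − 62.4(45.1) + 0.00152(83300) + 11(108) = 1294.376.
∂q/∂I = 0.00152.
E = (0.00152) × (83300/1294.376) = 0.0978…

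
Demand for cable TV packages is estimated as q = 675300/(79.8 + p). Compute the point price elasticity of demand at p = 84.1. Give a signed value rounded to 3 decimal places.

-0.513

dq/dp = −675300/(79.8 + p)² = -25.1385. At p = 84.1, q = 4120.2.
Ed = (dq/dp)·(p/q) = (-25.1385) × (84.1/4120.2) = -0.51311…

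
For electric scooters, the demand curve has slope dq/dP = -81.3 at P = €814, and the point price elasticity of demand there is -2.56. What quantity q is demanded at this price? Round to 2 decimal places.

Ed = (dq/dP)·(P/q) ⇒ q = (dq/dP)·P/Ed = (-81.3)·814/(-2.56) = 25850.8593…

25850.86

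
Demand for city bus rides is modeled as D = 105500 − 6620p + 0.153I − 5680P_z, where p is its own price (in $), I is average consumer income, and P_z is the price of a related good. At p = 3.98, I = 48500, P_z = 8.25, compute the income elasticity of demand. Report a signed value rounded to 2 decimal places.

0.19

At the given values, D = 105500 − 6620(3.98) + 0.153(48500) − 5680(8.25) = 39712.9.
∂D/∂I = 0.153.
E = (0.153) × (48500/39712.9) = 0.1868…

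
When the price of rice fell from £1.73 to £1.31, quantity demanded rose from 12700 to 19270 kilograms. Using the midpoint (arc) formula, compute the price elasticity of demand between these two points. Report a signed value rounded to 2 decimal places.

%ΔQ = (19270 − 12700) / [(12700 + 19270)/2] = 6570/15985 = 0.411010…
%ΔP = (1.31 − 1.73) / [(1.73 + 1.31)/2] = -0.42/1.52 = -0.276315…
Arc Ed = %ΔQ / %ΔP = (6570/15985) / (-0.42/1.52) = -1.4874…

-1.49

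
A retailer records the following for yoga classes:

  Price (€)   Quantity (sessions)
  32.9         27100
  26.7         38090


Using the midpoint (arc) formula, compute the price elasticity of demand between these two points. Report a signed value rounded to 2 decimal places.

-1.62

%ΔQ = (38090 − 27100) / [(27100 + 38090)/2] = 10990/32595 = 0.337168…
%ΔP = (26.7 − 32.9) / [(32.9 + 26.7)/2] = -6.2/29.8 = -0.208053…
Arc Ed = %ΔQ / %ΔP = (10990/32595) / (-6.2/29.8) = -1.6205…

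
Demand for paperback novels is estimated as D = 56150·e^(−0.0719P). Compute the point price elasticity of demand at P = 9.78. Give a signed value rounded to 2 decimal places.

dD/dP = −0.0719·D = -1998.44. At P = 9.78, D = 27794.7.
Ed = (dD/dP)·(P/D) = (-1998.44) × (9.78/27794.7) = -0.7031…

-0.70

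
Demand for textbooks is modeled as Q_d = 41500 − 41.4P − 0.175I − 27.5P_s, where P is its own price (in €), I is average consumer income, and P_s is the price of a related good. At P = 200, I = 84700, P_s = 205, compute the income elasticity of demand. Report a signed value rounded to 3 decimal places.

At the given values, Q_d = 41500 − 41.4(200) − 0.175(84700) − 27.5(205) = 12760.
∂Q_d/∂I = -0.175.
E = (-0.175) × (84700/12760) = -1.16163…

-1.162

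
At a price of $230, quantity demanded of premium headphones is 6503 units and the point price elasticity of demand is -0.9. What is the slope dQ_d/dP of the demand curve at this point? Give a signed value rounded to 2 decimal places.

Ed = (dQ_d/dP)·(P/Q_d) ⇒ dQ_d/dP = Ed·Q_d/P = (-0.9)·6503/230 = -25.4465…

-25.45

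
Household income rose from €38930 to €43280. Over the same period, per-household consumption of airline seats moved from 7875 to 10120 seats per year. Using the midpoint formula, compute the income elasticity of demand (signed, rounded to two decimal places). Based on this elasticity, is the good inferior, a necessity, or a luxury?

%ΔQ = (10120 − 7875)/[( 7875 + 10120)/2] = 2245/8997.5 = 0.249513…
%ΔIncome = (43280 − 38930)/[( 38930 + 43280)/2] = 4350/41105 = 0.105826…
E_income = (2245/8997.5) / (4350/41105) = 2.3577…
E_income > 1 ⇒ normal good, luxury.

2.36; luxury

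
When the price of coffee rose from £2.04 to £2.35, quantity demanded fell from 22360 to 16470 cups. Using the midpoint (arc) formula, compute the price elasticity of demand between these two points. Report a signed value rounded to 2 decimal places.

-2.15

%ΔQ = (16470 − 22360) / [(22360 + 16470)/2] = -5890/19415 = -0.303373…
%ΔP = (2.35 − 2.04) / [(2.04 + 2.35)/2] = 0.31/2.195 = 0.141230…
Arc Ed = %ΔQ / %ΔP = (-5890/19415) / (0.31/2.195) = -2.1480…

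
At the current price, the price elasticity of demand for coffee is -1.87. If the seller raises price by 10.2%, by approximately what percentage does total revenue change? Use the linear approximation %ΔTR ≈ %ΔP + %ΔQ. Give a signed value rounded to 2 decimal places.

%ΔQ ≈ Ed × %ΔP = (-1.87) × (+10.2%) = -19.0740%
%ΔTR ≈ %ΔP + %ΔQ = (+10.2%) + (-19.0740%) = -8.8740%

-8.87%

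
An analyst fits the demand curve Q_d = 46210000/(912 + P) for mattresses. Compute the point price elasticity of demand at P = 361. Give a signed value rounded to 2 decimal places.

-0.28

dQ_d/dP = −46210000/(912 + P)² = -28.5154. At P = 361, Q_d = 36300.1.
Ed = (dQ_d/dP)·(P/Q_d) = (-28.5154) × (361/36300.1) = -0.2835…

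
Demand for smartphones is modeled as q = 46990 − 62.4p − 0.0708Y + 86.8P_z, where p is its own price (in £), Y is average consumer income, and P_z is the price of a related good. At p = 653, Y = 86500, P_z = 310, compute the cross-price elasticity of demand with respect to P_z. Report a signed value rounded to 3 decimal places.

At the given values, q = 46990 − 62.4(653) − 0.0708(86500) + 86.8(310) = 27026.6.
∂q/∂P_z = 86.8.
E = (86.8) × (310/27026.6) = 0.99561…

0.996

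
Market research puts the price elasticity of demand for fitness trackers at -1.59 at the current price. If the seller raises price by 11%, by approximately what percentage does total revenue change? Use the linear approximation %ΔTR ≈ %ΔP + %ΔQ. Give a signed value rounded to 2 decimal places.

%ΔQ ≈ Ed × %ΔP = (-1.59) × (+11%) = -17.4900%
%ΔTR ≈ %ΔP + %ΔQ = (+11%) + (-17.4900%) = -6.4900%

-6.49%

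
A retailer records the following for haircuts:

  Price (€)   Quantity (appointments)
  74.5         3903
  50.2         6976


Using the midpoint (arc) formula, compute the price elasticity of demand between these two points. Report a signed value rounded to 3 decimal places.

-1.450

%ΔQ = (6976 − 3903) / [(3903 + 6976)/2] = 3073/5439.5 = 0.564941…
%ΔP = (50.2 − 74.5) / [(74.5 + 50.2)/2] = -24.3/62.35 = -0.389735…
Arc Ed = %ΔQ / %ΔP = (3073/5439.5) / (-24.3/62.35) = -1.44955…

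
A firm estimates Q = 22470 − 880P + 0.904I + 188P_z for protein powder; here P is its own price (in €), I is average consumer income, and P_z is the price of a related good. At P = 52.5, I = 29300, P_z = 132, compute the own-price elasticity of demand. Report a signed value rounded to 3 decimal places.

At the given values, Q = 22470 − 880(52.5) + 0.904(29300) + 188(132) = 27573.2.
∂Q/∂P = −880.
E = (-880) × (52.5/27573.2) = -1.67554…

-1.676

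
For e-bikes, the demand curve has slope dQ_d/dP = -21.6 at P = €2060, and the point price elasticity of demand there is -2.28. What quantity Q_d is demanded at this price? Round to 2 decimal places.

19515.79

Ed = (dQ_d/dP)·(P/Q_d) ⇒ Q_d = (dQ_d/dP)·P/Ed = (-21.6)·2060/(-2.28) = 19515.7894…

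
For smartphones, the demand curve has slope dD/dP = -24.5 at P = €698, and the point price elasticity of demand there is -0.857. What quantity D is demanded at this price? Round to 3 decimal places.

19954.492

Ed = (dD/dP)·(P/D) ⇒ D = (dD/dP)·P/Ed = (-24.5)·698/(-0.857) = 19954.49241…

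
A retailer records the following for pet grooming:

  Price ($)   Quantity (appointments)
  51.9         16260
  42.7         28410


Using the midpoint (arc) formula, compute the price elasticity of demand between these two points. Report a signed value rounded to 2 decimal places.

-2.80

%ΔQ = (28410 − 16260) / [(16260 + 28410)/2] = 12150/22335 = 0.543989…
%ΔP = (42.7 − 51.9) / [(51.9 + 42.7)/2] = -9.2/47.3 = -0.194503…
Arc Ed = %ΔQ / %ΔP = (12150/22335) / (-9.2/47.3) = -2.7968…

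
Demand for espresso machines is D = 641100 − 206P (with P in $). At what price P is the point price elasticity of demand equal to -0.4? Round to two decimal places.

889.18

Ed = −206P/(641100 − 206P). Set this equal to -0.4:
206P = 0.4·(641100 − 206P) ⇒ 206P(1 + 0.4) = 0.4·641100
P = 0.4·641100 / (206·1.4) = 889.1816…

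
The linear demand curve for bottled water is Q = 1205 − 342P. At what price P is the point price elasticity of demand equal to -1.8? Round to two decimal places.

2.27

Ed = −342P/(1205 − 342P). Set this equal to -1.8:
342P = 1.8·(1205 − 342P) ⇒ 342P(1 + 1.8) = 1.8·1205
P = 1.8·1205 / (342·2.8) = 2.2650…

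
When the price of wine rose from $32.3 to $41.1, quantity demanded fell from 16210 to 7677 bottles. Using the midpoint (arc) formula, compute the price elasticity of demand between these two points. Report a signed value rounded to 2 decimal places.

-2.98

%ΔQ = (7677 − 16210) / [(16210 + 7677)/2] = -8533/11943.5 = -0.714447…
%ΔP = (41.1 − 32.3) / [(32.3 + 41.1)/2] = 8.8/36.7 = 0.239782…
Arc Ed = %ΔQ / %ΔP = (-8533/11943.5) / (8.8/36.7) = -2.9795…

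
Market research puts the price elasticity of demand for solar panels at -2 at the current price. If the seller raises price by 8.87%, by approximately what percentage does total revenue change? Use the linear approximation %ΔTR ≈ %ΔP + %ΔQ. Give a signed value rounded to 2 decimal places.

-8.87%

%ΔQ ≈ Ed × %ΔP = (-2) × (+8.87%) = -17.7400%
%ΔTR ≈ %ΔP + %ΔQ = (+8.87%) + (-17.7400%) = -8.8700%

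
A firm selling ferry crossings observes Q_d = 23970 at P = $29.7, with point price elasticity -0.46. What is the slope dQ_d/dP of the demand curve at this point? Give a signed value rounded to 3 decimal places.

-371.253

Ed = (dQ_d/dP)·(P/Q_d) ⇒ dQ_d/dP = Ed·Q_d/P = (-0.46)·23970/29.7 = -371.25252…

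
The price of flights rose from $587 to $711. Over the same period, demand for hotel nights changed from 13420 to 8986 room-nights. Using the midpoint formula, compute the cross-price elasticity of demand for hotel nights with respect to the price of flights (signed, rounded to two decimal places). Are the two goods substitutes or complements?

%ΔQ_{hotel nights} = (8986 − 13420)/avg = -4434/11203 = -0.395786…
%ΔP_{flights} = (711 − 587)/avg = 124/649 = 0.191063…
E_cross = (-4434/11203) / (124/649) = -2.0714…
E_cross < 0 ⇒ the goods are complements.

-2.07; complements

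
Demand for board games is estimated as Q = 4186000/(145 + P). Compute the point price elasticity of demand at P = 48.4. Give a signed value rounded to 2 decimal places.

dQ/dP = −4186000/(145 + P)² = -111.914. At P = 48.4, Q = 21644.3.
Ed = (dQ/dP)·(P/Q) = (-111.914) × (48.4/21644.3) = -0.2502…

-0.25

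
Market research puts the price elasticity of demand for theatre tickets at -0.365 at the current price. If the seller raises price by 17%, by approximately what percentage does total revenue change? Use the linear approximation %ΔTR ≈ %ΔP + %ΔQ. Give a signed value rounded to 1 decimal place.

%ΔQ ≈ Ed × %ΔP = (-0.365) × (+17%) = -6.2050%
%ΔTR ≈ %ΔP + %ΔQ = (+17%) + (-6.2050%) = +10.7950%

+10.8%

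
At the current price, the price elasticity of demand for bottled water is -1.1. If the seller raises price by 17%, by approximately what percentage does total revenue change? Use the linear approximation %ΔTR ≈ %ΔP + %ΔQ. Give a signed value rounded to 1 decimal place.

%ΔQ ≈ Ed × %ΔP = (-1.1) × (+17%) = -18.7000%
%ΔTR ≈ %ΔP + %ΔQ = (+17%) + (-18.7000%) = -1.7000%

-1.7%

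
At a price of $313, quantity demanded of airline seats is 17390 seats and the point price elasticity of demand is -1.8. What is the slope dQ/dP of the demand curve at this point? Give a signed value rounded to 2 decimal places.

Ed = (dQ/dP)·(P/Q) ⇒ dQ/dP = Ed·Q/P = (-1.8)·17390/313 = -100.0063…

-100.01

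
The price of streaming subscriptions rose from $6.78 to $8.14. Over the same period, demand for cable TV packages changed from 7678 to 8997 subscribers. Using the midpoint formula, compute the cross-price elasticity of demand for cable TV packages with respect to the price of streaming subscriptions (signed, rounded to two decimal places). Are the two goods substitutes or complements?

0.87; substitutes

%ΔQ_{cable TV packages} = (8997 − 7678)/avg = 1319/8337.5 = 0.158200…
%ΔP_{streaming subscriptions} = (8.14 − 6.78)/avg = 1.36/7.46 = 0.182305…
E_cross = (1319/8337.5) / (1.36/7.46) = 0.8677…
E_cross > 0 ⇒ the goods are substitutes.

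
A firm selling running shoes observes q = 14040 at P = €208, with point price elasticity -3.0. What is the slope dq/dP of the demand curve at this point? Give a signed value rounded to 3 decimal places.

Ed = (dq/dP)·(P/q) ⇒ dq/dP = Ed·q/P = (-3.0)·14040/208 = -202.5

-202.500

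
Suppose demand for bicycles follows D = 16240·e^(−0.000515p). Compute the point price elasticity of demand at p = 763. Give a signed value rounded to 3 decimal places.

-0.393

dD/dp = −0.000515·D = -5.64598. At p = 763, D = 10963.1.
Ed = (dD/dp)·(p/D) = (-5.64598) × (763/10963.1) = -0.39294…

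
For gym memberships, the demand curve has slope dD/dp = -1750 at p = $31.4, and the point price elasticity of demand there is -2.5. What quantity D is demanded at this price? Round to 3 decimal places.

Ed = (dD/dp)·(p/D) ⇒ D = (dD/dp)·p/Ed = (-1750)·31.4/(-2.5) = 21980

21980.000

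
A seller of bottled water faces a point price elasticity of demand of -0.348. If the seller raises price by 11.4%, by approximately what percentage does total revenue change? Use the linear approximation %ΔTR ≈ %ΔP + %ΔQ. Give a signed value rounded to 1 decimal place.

%ΔQ ≈ Ed × %ΔP = (-0.348) × (+11.4%) = -3.9672%
%ΔTR ≈ %ΔP + %ΔQ = (+11.4%) + (-3.9672%) = +7.4328%

+7.4%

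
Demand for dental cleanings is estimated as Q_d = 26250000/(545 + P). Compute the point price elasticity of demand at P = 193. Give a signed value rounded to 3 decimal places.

dQ_d/dP = −26250000/(545 + P)² = -48.1966. At P = 193, Q_d = 35569.1.
Ed = (dQ_d/dP)·(P/Q_d) = (-48.1966) × (193/35569.1) = -0.26151…

-0.262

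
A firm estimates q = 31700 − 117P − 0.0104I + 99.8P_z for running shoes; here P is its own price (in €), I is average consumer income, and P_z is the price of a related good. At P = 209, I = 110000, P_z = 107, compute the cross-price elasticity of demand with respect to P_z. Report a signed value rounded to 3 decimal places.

0.636

At the given values, q = 31700 − 117(209) − 0.0104(110000) + 99.8(107) = 16781.6.
∂q/∂P_z = 99.8.
E = (99.8) × (107/16781.6) = 0.63632…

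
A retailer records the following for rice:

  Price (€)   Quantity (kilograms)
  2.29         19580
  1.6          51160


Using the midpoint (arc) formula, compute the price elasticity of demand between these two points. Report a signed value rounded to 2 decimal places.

-2.52

%ΔQ = (51160 − 19580) / [(19580 + 51160)/2] = 31580/35370 = 0.892847…
%ΔP = (1.6 − 2.29) / [(2.29 + 1.6)/2] = -0.69/1.945 = -0.354755…
Arc Ed = %ΔQ / %ΔP = (31580/35370) / (-0.69/1.945) = -2.5167…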